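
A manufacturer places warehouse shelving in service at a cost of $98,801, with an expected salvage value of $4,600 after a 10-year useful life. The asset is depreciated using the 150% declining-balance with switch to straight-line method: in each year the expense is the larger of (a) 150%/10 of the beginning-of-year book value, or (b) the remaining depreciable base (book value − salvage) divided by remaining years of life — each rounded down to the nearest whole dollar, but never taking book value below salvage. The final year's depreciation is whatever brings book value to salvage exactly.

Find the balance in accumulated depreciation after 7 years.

Depreciable base = $98,801 − $4,600 = $94,201.
Year 1: DB = ⌊$98,801 × 150%/10⌋ = $14,820; SL = ⌊$94,201/10⌋ = $9,420 → take DB $14,820. Book value $83,981.
Year 2: DB = ⌊$83,981 × 150%/10⌋ = $12,597; SL = ⌊$79,381/9⌋ = $8,820 → take DB $12,597. Book value $71,384.
Year 3: DB = ⌊$71,384 × 150%/10⌋ = $10,707; SL = ⌊$66,784/8⌋ = $8,348 → take DB $10,707. Book value $60,677.
Year 4: DB = ⌊$60,677 × 150%/10⌋ = $9,101; SL = ⌊$56,077/7⌋ = $8,011 → take DB $9,101. Book value $51,576.
Year 5: DB = ⌊$51,576 × 150%/10⌋ = $7,736; SL = ⌊$46,976/6⌋ = $7,829 → take SL $7,829. Book value $43,747.
Year 6: DB = ⌊$43,747 × 150%/10⌋ = $6,562; SL = ⌊$39,147/5⌋ = $7,829 → take SL $7,829. Book value $35,918.
Year 7: DB = ⌊$35,918 × 150%/10⌋ = $5,387; SL = ⌊$31,318/4⌋ = $7,829 → take SL $7,829. Book value $28,089.
Accumulated through year 7 = $98,801 − $28,089 = $70,712.

$70,712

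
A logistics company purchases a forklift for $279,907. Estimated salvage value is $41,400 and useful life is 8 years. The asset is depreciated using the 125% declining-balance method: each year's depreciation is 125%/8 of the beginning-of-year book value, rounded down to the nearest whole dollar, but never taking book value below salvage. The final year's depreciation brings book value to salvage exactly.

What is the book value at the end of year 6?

Depreciable base = $279,907 − $41,400 = $238,507.
Year 1: ⌊$279,907 × 125%/8⌋ = $43,735. Book value $236,172.
Year 2: ⌊$236,172 × 125%/8⌋ = $36,901. Book value $199,271.
Year 3: ⌊$199,271 × 125%/8⌋ = $31,136. Book value $168,135.
Year 4: ⌊$168,135 × 125%/8⌋ = $26,271. Book value $141,864.
Year 5: ⌊$141,864 × 125%/8⌋ = $22,166. Book value $119,698.
Year 6: ⌊$119,698 × 125%/8⌋ = $18,702. Book value $100,996.

$100,996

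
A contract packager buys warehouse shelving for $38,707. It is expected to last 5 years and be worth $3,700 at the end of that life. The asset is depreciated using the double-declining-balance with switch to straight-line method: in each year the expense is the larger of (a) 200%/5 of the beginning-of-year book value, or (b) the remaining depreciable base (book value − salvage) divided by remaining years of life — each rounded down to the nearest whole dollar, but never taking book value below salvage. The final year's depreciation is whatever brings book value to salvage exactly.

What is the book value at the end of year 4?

$5,017

Depreciable base = $38,707 − $3,700 = $35,007.
Year 1: DB = ⌊$38,707 × 200%/5⌋ = $15,482; SL = ⌊$35,007/5⌋ = $7,001 → take DB $15,482. Book value $23,225.
Year 2: DB = ⌊$23,225 × 200%/5⌋ = $9,290; SL = ⌊$19,525/4⌋ = $4,881 → take DB $9,290. Book value $13,935.
Year 3: DB = ⌊$13,935 × 200%/5⌋ = $5,574; SL = ⌊$10,235/3⌋ = $3,411 → take DB $5,574. Book value $8,361.
Year 4: DB = ⌊$8,361 × 200%/5⌋ = $3,344; SL = ⌊$4,661/2⌋ = $2,330 → take DB $3,344. Book value $5,017.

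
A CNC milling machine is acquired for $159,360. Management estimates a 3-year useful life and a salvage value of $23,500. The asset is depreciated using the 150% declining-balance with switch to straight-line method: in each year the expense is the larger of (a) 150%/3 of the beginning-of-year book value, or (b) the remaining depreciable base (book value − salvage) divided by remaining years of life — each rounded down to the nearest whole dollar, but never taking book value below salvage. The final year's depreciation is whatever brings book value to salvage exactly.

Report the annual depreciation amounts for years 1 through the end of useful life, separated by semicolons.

$79,680; $39,840; $16,340

Depreciable base = $159,360 − $23,500 = $135,860.
Year 1: DB = ⌊$159,360 × 150%/3⌋ = $79,680; SL = ⌊$135,860/3⌋ = $45,286 → take DB $79,680. Book value $79,680.
Year 2: DB = ⌊$79,680 × 150%/3⌋ = $39,840; SL = ⌊$56,180/2⌋ = $28,090 → take DB $39,840. Book value $39,840.
Year 3 (final): $39,840 − $23,500 = $16,340. Book value $23,500.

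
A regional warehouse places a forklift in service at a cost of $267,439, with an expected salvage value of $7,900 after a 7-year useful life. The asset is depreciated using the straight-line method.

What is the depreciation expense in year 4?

Depreciable base = $267,439 − $7,900 = $259,539.
Annual expense = $259,539 / 7 = $37,077.

$37,077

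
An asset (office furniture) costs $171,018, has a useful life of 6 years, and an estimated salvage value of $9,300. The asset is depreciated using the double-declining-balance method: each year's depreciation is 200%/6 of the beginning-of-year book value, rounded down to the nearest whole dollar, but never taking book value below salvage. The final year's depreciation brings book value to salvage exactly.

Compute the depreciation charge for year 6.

$13,222

Depreciable base = $171,018 − $9,300 = $161,718.
Year 1: ⌊$171,018 × 200%/6⌋ = $57,006. Book value $114,012.
Year 2: ⌊$114,012 × 200%/6⌋ = $38,004. Book value $76,008.
Year 3: ⌊$76,008 × 200%/6⌋ = $25,336. Book value $50,672.
Year 4: ⌊$50,672 × 200%/6⌋ = $16,890. Book value $33,782.
Year 5: ⌊$33,782 × 200%/6⌋ = $11,260. Book value $22,522.
Year 6 (final): $22,522 − $9,300 = $13,222. Book value $9,300.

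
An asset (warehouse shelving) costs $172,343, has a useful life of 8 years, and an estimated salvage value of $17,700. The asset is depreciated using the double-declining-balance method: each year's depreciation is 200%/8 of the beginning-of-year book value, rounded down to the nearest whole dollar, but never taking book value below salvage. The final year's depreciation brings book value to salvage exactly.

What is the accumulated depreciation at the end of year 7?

$149,336

Depreciable base = $172,343 − $17,700 = $154,643.
Year 1: ⌊$172,343 × 200%/8⌋ = $43,085. Book value $129,258.
Year 2: ⌊$129,258 × 200%/8⌋ = $32,314. Book value $96,944.
Year 3: ⌊$96,944 × 200%/8⌋ = $24,236. Book value $72,708.
Year 4: ⌊$72,708 × 200%/8⌋ = $18,177. Book value $54,531.
Year 5: ⌊$54,531 × 200%/8⌋ = $13,632. Book value $40,899.
Year 6: ⌊$40,899 × 200%/8⌋ = $10,224. Book value $30,675.
Year 7: ⌊$30,675 × 200%/8⌋ = $7,668. Book value $23,007.
Accumulated through year 7 = $172,343 − $23,007 = $149,336.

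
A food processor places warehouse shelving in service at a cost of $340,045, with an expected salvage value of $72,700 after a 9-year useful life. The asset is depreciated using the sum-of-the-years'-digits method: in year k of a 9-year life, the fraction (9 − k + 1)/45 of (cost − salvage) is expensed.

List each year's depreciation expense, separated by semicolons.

$53,469; $47,528; $41,587; $35,646; $29,705; $23,764; $17,823; $11,882; $5,941

Depreciable base = $340,045 − $72,700 = $267,345.
Sum of the years' digits = 9+8+7+6+5+4+3+2+1 = 45.
Year 1: $267,345 × 9/45 = $53,469. Book value $286,576.
Year 2: $267,345 × 8/45 = $47,528. Book value $239,048.
Year 3: $267,345 × 7/45 = $41,587. Book value $197,461.
Year 4: $267,345 × 6/45 = $35,646. Book value $161,815.
Year 5: $267,345 × 5/45 = $29,705. Book value $132,110.
Year 6: $267,345 × 4/45 = $23,764. Book value $108,346.
Year 7: $267,345 × 3/45 = $17,823. Book value $90,523.
Year 8: $267,345 × 2/45 = $11,882. Book value $78,641.
Year 9: $267,345 × 1/45 = $5,941. Book value $72,700.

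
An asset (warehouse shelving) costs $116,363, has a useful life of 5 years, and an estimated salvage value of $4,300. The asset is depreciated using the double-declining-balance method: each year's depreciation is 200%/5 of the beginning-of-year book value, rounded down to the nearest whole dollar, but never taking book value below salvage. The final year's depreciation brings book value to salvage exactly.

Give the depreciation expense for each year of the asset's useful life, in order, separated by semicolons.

$46,545; $27,927; $16,756; $10,054; $10,781

Depreciable base = $116,363 − $4,300 = $112,063.
Year 1: ⌊$116,363 × 200%/5⌋ = $46,545. Book value $69,818.
Year 2: ⌊$69,818 × 200%/5⌋ = $27,927. Book value $41,891.
Year 3: ⌊$41,891 × 200%/5⌋ = $16,756. Book value $25,135.
Year 4: ⌊$25,135 × 200%/5⌋ = $10,054. Book value $15,081.
Year 5 (final): $15,081 − $4,300 = $10,781. Book value $4,300.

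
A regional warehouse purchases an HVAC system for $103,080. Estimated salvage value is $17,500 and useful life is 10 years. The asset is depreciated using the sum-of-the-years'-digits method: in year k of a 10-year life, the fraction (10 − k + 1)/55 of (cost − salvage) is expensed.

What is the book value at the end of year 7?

Depreciable base = $103,080 − $17,500 = $85,580.
Sum of the years' digits = 10+9+8+7+6+5+4+3+2+1 = 55.
Year 1: $85,580 × 10/55 = $15,560. Book value $87,520.
Year 2: $85,580 × 9/55 = $14,004. Book value $73,516.
Year 3: $85,580 × 8/55 = $12,448. Book value $61,068.
Year 4: $85,580 × 7/55 = $10,892. Book value $50,176.
Year 5: $85,580 × 6/55 = $9,336. Book value $40,840.
Year 6: $85,580 × 5/55 = $7,780. Book value $33,060.
Year 7: $85,580 × 4/55 = $6,224. Book value $26,836.

$26,836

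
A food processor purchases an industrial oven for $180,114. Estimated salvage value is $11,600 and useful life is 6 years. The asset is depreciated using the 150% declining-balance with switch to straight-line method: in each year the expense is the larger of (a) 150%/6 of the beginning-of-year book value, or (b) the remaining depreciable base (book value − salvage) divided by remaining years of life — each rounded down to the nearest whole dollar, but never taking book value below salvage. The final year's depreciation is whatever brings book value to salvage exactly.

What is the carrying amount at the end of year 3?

Depreciable base = $180,114 − $11,600 = $168,514.
Year 1: DB = ⌊$180,114 × 150%/6⌋ = $45,028; SL = ⌊$168,514/6⌋ = $28,085 → take DB $45,028. Book value $135,086.
Year 2: DB = ⌊$135,086 × 150%/6⌋ = $33,771; SL = ⌊$123,486/5⌋ = $24,697 → take DB $33,771. Book value $101,315.
Year 3: DB = ⌊$101,315 × 150%/6⌋ = $25,328; SL = ⌊$89,715/4⌋ = $22,428 → take DB $25,328. Book value $75,987.

$75,987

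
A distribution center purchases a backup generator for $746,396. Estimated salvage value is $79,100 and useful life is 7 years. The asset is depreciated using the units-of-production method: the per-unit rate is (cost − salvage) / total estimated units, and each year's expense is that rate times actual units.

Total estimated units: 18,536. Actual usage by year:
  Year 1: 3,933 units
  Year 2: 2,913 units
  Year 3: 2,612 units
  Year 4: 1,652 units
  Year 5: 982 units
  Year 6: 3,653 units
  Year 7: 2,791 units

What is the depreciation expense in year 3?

$94,032

Depreciable base = $746,396 − $79,100 = $667,296.
Rate = $667,296 / 18,536 units = $36 per unit.
Year 1: 3,933 × $36 = $141,588. Book value $604,808.
Year 2: 2,913 × $36 = $104,868. Book value $499,940.
Year 3: 2,612 × $36 = $94,032. Book value $405,908.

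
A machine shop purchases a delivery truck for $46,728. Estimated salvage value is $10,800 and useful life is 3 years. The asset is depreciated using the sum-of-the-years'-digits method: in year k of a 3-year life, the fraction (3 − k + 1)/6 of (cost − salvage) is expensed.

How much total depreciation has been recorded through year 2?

Depreciable base = $46,728 − $10,800 = $35,928.
Sum of the years' digits = 3+2+1 = 6.
Year 1: $35,928 × 3/6 = $17,964. Book value $28,764.
Year 2: $35,928 × 2/6 = $11,976. Book value $16,788.
Accumulated through year 2 = $46,728 − $16,788 = $29,940.

$29,940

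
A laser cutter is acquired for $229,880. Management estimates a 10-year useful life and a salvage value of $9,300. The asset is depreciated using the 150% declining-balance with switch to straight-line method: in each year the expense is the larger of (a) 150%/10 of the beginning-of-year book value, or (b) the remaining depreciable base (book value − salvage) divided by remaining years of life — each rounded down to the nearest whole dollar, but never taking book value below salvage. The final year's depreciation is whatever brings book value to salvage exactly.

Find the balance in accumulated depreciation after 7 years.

$165,230

Depreciable base = $229,880 − $9,300 = $220,580.
Year 1: DB = ⌊$229,880 × 150%/10⌋ = $34,482; SL = ⌊$220,580/10⌋ = $22,058 → take DB $34,482. Book value $195,398.
Year 2: DB = ⌊$195,398 × 150%/10⌋ = $29,309; SL = ⌊$186,098/9⌋ = $20,677 → take DB $29,309. Book value $166,089.
Year 3: DB = ⌊$166,089 × 150%/10⌋ = $24,913; SL = ⌊$156,789/8⌋ = $19,598 → take DB $24,913. Book value $141,176.
Year 4: DB = ⌊$141,176 × 150%/10⌋ = $21,176; SL = ⌊$131,876/7⌋ = $18,839 → take DB $21,176. Book value $120,000.
Year 5: DB = ⌊$120,000 × 150%/10⌋ = $18,000; SL = ⌊$110,700/6⌋ = $18,450 → take SL $18,450. Book value $101,550.
Year 6: DB = ⌊$101,550 × 150%/10⌋ = $15,232; SL = ⌊$92,250/5⌋ = $18,450 → take SL $18,450. Book value $83,100.
Year 7: DB = ⌊$83,100 × 150%/10⌋ = $12,465; SL = ⌊$73,800/4⌋ = $18,450 → take SL $18,450. Book value $64,650.
Accumulated through year 7 = $229,880 − $64,650 = $165,230.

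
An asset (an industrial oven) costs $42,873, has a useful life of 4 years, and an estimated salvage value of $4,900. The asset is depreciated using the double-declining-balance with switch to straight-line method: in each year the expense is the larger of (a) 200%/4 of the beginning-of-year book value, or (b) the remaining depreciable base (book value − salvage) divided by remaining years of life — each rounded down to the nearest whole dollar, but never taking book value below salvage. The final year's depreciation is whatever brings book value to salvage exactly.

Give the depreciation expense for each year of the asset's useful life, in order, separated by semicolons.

$21,436; $10,718; $5,359; $460

Depreciable base = $42,873 − $4,900 = $37,973.
Year 1: DB = ⌊$42,873 × 200%/4⌋ = $21,436; SL = ⌊$37,973/4⌋ = $9,493 → take DB $21,436. Book value $21,437.
Year 2: DB = ⌊$21,437 × 200%/4⌋ = $10,718; SL = ⌊$16,537/3⌋ = $5,512 → take DB $10,718. Book value $10,719.
Year 3: DB = ⌊$10,719 × 200%/4⌋ = $5,359; SL = ⌊$5,819/2⌋ = $2,909 → take DB $5,359. Book value $5,360.
Year 4 (final): $5,360 − $4,900 = $460. Book value $4,900.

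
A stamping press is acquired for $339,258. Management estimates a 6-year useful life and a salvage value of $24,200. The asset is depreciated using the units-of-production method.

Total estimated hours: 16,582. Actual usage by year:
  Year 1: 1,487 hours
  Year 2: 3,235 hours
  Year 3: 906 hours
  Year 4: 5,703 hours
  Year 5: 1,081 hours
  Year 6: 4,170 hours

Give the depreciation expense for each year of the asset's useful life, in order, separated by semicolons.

$28,253; $61,465; $17,214; $108,357; $20,539; $79,230

Depreciable base = $339,258 − $24,200 = $315,058.
Rate = $315,058 / 16,582 hours = $19 per hour.
Year 1: 1,487 × $19 = $28,253. Book value $311,005.
Year 2: 3,235 × $19 = $61,465. Book value $249,540.
Year 3: 906 × $19 = $17,214. Book value $232,326.
Year 4: 5,703 × $19 = $108,357. Book value $123,969.
Year 5: 1,081 × $19 = $20,539. Book value $103,430.
Year 6: 4,170 × $19 = $79,230. Book value $24,200.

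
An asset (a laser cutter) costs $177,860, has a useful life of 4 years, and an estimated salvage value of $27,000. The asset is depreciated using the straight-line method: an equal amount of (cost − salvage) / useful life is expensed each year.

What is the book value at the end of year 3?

$64,715

Depreciable base = $177,860 − $27,000 = $150,860.
Annual expense = $150,860 / 4 = $37,715.
End of year 1: book value $140,145.
End of year 2: book value $102,430.
End of year 3: book value $64,715.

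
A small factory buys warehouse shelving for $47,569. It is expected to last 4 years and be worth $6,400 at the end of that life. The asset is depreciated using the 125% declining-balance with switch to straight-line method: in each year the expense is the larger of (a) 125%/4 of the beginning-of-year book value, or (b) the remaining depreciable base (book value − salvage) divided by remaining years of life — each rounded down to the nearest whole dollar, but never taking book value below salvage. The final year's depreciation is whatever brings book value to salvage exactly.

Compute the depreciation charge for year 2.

$10,220

Depreciable base = $47,569 − $6,400 = $41,169.
Year 1: DB = ⌊$47,569 × 125%/4⌋ = $14,865; SL = ⌊$41,169/4⌋ = $10,292 → take DB $14,865. Book value $32,704.
Year 2: DB = ⌊$32,704 × 125%/4⌋ = $10,220; SL = ⌊$26,304/3⌋ = $8,768 → take DB $10,220. Book value $22,484.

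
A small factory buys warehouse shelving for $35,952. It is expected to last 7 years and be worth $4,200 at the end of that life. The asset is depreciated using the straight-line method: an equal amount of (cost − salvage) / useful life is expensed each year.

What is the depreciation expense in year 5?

Depreciable base = $35,952 − $4,200 = $31,752.
Annual expense = $31,752 / 7 = $4,536.

$4,536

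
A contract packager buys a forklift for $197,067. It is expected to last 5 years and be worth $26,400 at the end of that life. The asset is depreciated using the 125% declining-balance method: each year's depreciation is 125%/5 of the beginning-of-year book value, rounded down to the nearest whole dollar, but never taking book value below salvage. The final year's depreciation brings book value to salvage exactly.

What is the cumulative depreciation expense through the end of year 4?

Depreciable base = $197,067 − $26,400 = $170,667.
Year 1: ⌊$197,067 × 125%/5⌋ = $49,266. Book value $147,801.
Year 2: ⌊$147,801 × 125%/5⌋ = $36,950. Book value $110,851.
Year 3: ⌊$110,851 × 125%/5⌋ = $27,712. Book value $83,139.
Year 4: ⌊$83,139 × 125%/5⌋ = $20,784. Book value $62,355.
Accumulated through year 4 = $197,067 − $62,355 = $134,712.

$134,712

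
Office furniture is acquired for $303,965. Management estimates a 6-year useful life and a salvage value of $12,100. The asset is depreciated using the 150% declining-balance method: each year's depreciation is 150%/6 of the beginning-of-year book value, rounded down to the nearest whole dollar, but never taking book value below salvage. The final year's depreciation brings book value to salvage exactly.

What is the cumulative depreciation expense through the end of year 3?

Depreciable base = $303,965 − $12,100 = $291,865.
Year 1: ⌊$303,965 × 150%/6⌋ = $75,991. Book value $227,974.
Year 2: ⌊$227,974 × 150%/6⌋ = $56,993. Book value $170,981.
Year 3: ⌊$170,981 × 150%/6⌋ = $42,745. Book value $128,236.
Accumulated through year 3 = $303,965 − $128,236 = $175,729.

$175,729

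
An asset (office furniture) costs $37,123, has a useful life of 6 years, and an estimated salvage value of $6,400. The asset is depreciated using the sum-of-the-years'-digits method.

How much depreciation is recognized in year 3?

Depreciable base = $37,123 − $6,400 = $30,723.
Sum of the years' digits = 6+5+4+3+2+1 = 21.
Year 1: $30,723 × 6/21 = $8,778. Book value $28,345.
Year 2: $30,723 × 5/21 = $7,315. Book value $21,030.
Year 3: $30,723 × 4/21 = $5,852. Book value $15,178.

$5,852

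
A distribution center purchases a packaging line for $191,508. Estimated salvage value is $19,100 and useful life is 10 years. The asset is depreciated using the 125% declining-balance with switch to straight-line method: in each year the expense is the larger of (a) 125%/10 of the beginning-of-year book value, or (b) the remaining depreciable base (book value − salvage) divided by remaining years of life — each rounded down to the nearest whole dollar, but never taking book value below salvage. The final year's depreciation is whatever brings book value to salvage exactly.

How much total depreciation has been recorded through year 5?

$94,775

Depreciable base = $191,508 − $19,100 = $172,408.
Year 1: DB = ⌊$191,508 × 125%/10⌋ = $23,938; SL = ⌊$172,408/10⌋ = $17,240 → take DB $23,938. Book value $167,570.
Year 2: DB = ⌊$167,570 × 125%/10⌋ = $20,946; SL = ⌊$148,470/9⌋ = $16,496 → take DB $20,946. Book value $146,624.
Year 3: DB = ⌊$146,624 × 125%/10⌋ = $18,328; SL = ⌊$127,524/8⌋ = $15,940 → take DB $18,328. Book value $128,296.
Year 4: DB = ⌊$128,296 × 125%/10⌋ = $16,037; SL = ⌊$109,196/7⌋ = $15,599 → take DB $16,037. Book value $112,259.
Year 5: DB = ⌊$112,259 × 125%/10⌋ = $14,032; SL = ⌊$93,159/6⌋ = $15,526 → take SL $15,526. Book value $96,733.
Accumulated through year 5 = $191,508 − $96,733 = $94,775.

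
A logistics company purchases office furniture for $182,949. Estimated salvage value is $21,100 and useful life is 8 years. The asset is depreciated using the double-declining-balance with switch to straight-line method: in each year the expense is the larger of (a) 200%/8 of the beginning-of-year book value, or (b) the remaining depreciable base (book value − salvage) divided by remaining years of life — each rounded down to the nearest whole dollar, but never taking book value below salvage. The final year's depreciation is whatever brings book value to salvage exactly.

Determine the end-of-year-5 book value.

$43,416

Depreciable base = $182,949 − $21,100 = $161,849.
Year 1: DB = ⌊$182,949 × 200%/8⌋ = $45,737; SL = ⌊$161,849/8⌋ = $20,231 → take DB $45,737. Book value $137,212.
Year 2: DB = ⌊$137,212 × 200%/8⌋ = $34,303; SL = ⌊$116,112/7⌋ = $16,587 → take DB $34,303. Book value $102,909.
Year 3: DB = ⌊$102,909 × 200%/8⌋ = $25,727; SL = ⌊$81,809/6⌋ = $13,634 → take DB $25,727. Book value $77,182.
Year 4: DB = ⌊$77,182 × 200%/8⌋ = $19,295; SL = ⌊$56,082/5⌋ = $11,216 → take DB $19,295. Book value $57,887.
Year 5: DB = ⌊$57,887 × 200%/8⌋ = $14,471; SL = ⌊$36,787/4⌋ = $9,196 → take DB $14,471. Book value $43,416.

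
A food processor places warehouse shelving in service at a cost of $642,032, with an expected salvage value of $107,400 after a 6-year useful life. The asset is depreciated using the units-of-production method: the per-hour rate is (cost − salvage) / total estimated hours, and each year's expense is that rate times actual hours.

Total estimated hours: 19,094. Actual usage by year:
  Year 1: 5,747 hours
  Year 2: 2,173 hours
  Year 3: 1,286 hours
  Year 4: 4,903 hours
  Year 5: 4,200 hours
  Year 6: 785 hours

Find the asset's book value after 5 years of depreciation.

Depreciable base = $642,032 − $107,400 = $534,632.
Rate = $534,632 / 19,094 hours = $28 per hour.
Year 1: 5,747 × $28 = $160,916. Book value $481,116.
Year 2: 2,173 × $28 = $60,844. Book value $420,272.
Year 3: 1,286 × $28 = $36,008. Book value $384,264.
Year 4: 4,903 × $28 = $137,284. Book value $246,980.
Year 5: 4,200 × $28 = $117,600. Book value $129,380.

$129,380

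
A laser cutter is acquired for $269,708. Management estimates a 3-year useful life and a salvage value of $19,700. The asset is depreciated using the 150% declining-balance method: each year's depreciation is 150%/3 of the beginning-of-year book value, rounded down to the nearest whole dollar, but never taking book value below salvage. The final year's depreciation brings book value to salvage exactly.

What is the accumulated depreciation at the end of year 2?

Depreciable base = $269,708 − $19,700 = $250,008.
Year 1: ⌊$269,708 × 150%/3⌋ = $134,854. Book value $134,854.
Year 2: ⌊$134,854 × 150%/3⌋ = $67,427. Book value $67,427.
Accumulated through year 2 = $269,708 − $67,427 = $202,281.

$202,281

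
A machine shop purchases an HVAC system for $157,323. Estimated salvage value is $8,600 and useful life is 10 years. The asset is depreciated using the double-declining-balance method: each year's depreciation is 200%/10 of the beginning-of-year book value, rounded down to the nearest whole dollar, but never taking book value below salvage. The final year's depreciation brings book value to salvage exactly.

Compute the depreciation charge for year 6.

Depreciable base = $157,323 − $8,600 = $148,723.
Year 1: ⌊$157,323 × 200%/10⌋ = $31,464. Book value $125,859.
Year 2: ⌊$125,859 × 200%/10⌋ = $25,171. Book value $100,688.
Year 3: ⌊$100,688 × 200%/10⌋ = $20,137. Book value $80,551.
Year 4: ⌊$80,551 × 200%/10⌋ = $16,110. Book value $64,441.
Year 5: ⌊$64,441 × 200%/10⌋ = $12,888. Book value $51,553.
Year 6: ⌊$51,553 × 200%/10⌋ = $10,310. Book value $41,243.

$10,310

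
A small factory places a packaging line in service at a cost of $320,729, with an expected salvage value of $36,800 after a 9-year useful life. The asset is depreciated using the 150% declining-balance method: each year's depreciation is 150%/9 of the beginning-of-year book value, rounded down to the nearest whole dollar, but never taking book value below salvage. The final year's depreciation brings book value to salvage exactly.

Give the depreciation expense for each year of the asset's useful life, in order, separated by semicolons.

Depreciable base = $320,729 − $36,800 = $283,929.
Year 1: ⌊$320,729 × 150%/9⌋ = $53,454. Book value $267,275.
Year 2: ⌊$267,275 × 150%/9⌋ = $44,545. Book value $222,730.
Year 3: ⌊$222,730 × 150%/9⌋ = $37,121. Book value $185,609.
Year 4: ⌊$185,609 × 150%/9⌋ = $30,934. Book value $154,675.
Year 5: ⌊$154,675 × 150%/9⌋ = $25,779. Book value $128,896.
Year 6: ⌊$128,896 × 150%/9⌋ = $21,482. Book value $107,414.
Year 7: ⌊$107,414 × 150%/9⌋ = $17,902. Book value $89,512.
Year 8: ⌊$89,512 × 150%/9⌋ = $14,918. Book value $74,594.
Year 9 (final): $74,594 − $36,800 = $37,794. Book value $36,800.

$53,454; $44,545; $37,121; $30,934; $25,779; $21,482; $17,902; $14,918; $37,794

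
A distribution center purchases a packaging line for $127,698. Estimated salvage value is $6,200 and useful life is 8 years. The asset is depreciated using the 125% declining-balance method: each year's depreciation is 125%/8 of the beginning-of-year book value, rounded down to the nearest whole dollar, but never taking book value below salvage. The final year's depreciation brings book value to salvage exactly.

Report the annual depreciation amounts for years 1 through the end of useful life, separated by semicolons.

$19,952; $16,835; $14,204; $11,985; $10,112; $8,532; $7,199; $32,679

Depreciable base = $127,698 − $6,200 = $121,498.
Year 1: ⌊$127,698 × 125%/8⌋ = $19,952. Book value $107,746.
Year 2: ⌊$107,746 × 125%/8⌋ = $16,835. Book value $90,911.
Year 3: ⌊$90,911 × 125%/8⌋ = $14,204. Book value $76,707.
Year 4: ⌊$76,707 × 125%/8⌋ = $11,985. Book value $64,722.
Year 5: ⌊$64,722 × 125%/8⌋ = $10,112. Book value $54,610.
Year 6: ⌊$54,610 × 125%/8⌋ = $8,532. Book value $46,078.
Year 7: ⌊$46,078 × 125%/8⌋ = $7,199. Book value $38,879.
Year 8 (final): $38,879 − $6,200 = $32,679. Book value $6,200.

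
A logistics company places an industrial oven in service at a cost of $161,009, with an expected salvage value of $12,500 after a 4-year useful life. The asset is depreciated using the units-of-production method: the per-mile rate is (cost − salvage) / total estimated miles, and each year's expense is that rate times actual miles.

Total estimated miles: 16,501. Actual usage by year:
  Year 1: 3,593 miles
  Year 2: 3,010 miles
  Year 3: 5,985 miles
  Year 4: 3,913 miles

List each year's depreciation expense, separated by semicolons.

$32,337; $27,090; $53,865; $35,217

Depreciable base = $161,009 − $12,500 = $148,509.
Rate = $148,509 / 16,501 miles = $9 per mile.
Year 1: 3,593 × $9 = $32,337. Book value $128,672.
Year 2: 3,010 × $9 = $27,090. Book value $101,582.
Year 3: 5,985 × $9 = $53,865. Book value $47,717.
Year 4: 3,913 × $9 = $35,217. Book value $12,500.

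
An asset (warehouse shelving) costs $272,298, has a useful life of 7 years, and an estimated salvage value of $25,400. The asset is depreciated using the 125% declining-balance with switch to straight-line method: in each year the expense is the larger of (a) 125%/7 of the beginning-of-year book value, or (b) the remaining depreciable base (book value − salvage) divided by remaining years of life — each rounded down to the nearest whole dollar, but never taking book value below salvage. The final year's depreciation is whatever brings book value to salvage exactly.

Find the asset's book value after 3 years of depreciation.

Depreciable base = $272,298 − $25,400 = $246,898.
Year 1: DB = ⌊$272,298 × 125%/7⌋ = $48,624; SL = ⌊$246,898/7⌋ = $35,271 → take DB $48,624. Book value $223,674.
Year 2: DB = ⌊$223,674 × 125%/7⌋ = $39,941; SL = ⌊$198,274/6⌋ = $33,045 → take DB $39,941. Book value $183,733.
Year 3: DB = ⌊$183,733 × 125%/7⌋ = $32,809; SL = ⌊$158,333/5⌋ = $31,666 → take DB $32,809. Book value $150,924.

$150,924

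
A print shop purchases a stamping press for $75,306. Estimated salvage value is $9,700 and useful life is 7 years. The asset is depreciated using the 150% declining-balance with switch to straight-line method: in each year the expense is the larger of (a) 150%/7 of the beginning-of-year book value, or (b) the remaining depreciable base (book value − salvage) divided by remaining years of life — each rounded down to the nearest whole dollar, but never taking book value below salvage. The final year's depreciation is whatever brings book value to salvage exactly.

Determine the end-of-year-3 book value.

$36,528

Depreciable base = $75,306 − $9,700 = $65,606.
Year 1: DB = ⌊$75,306 × 150%/7⌋ = $16,137; SL = ⌊$65,606/7⌋ = $9,372 → take DB $16,137. Book value $59,169.
Year 2: DB = ⌊$59,169 × 150%/7⌋ = $12,679; SL = ⌊$49,469/6⌋ = $8,244 → take DB $12,679. Book value $46,490.
Year 3: DB = ⌊$46,490 × 150%/7⌋ = $9,962; SL = ⌊$36,790/5⌋ = $7,358 → take DB $9,962. Book value $36,528.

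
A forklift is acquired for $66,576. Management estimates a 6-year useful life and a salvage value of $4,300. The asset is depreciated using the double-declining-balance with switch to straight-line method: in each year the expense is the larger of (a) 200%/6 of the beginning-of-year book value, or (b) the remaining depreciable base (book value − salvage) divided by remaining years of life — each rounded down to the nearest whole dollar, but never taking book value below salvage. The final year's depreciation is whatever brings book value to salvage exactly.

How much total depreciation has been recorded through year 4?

Depreciable base = $66,576 − $4,300 = $62,276.
Year 1: DB = ⌊$66,576 × 200%/6⌋ = $22,192; SL = ⌊$62,276/6⌋ = $10,379 → take DB $22,192. Book value $44,384.
Year 2: DB = ⌊$44,384 × 200%/6⌋ = $14,794; SL = ⌊$40,084/5⌋ = $8,016 → take DB $14,794. Book value $29,590.
Year 3: DB = ⌊$29,590 × 200%/6⌋ = $9,863; SL = ⌊$25,290/4⌋ = $6,322 → take DB $9,863. Book value $19,727.
Year 4: DB = ⌊$19,727 × 200%/6⌋ = $6,575; SL = ⌊$15,427/3⌋ = $5,142 → take DB $6,575. Book value $13,152.
Accumulated through year 4 = $66,576 − $13,152 = $53,424.

$53,424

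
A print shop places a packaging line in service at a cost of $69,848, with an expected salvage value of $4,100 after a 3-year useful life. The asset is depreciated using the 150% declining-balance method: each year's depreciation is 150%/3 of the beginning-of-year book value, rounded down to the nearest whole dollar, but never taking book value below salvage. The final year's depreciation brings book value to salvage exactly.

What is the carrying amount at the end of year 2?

Depreciable base = $69,848 − $4,100 = $65,748.
Year 1: ⌊$69,848 × 150%/3⌋ = $34,924. Book value $34,924.
Year 2: ⌊$34,924 × 150%/3⌋ = $17,462. Book value $17,462.

$17,462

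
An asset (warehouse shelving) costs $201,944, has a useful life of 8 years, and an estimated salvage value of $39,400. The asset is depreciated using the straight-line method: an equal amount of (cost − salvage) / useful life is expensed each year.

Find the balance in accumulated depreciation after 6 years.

$121,908

Depreciable base = $201,944 − $39,400 = $162,544.
Annual expense = $162,544 / 8 = $20,318.
End of year 1: book value $181,626.
End of year 2: book value $161,308.
End of year 3: book value $140,990.
End of year 4: book value $120,672.
End of year 5: book value $100,354.
End of year 6: book value $80,036.
Accumulated through year 6 = $201,944 − $80,036 = $121,908.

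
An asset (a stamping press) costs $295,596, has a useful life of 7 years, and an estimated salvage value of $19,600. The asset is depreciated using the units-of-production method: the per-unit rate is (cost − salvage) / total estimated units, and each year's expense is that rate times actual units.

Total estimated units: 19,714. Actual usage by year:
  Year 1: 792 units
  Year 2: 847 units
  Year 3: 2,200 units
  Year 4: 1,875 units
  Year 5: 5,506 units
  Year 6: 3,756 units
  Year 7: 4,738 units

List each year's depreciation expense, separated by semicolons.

$11,088; $11,858; $30,800; $26,250; $77,084; $52,584; $66,332

Depreciable base = $295,596 − $19,600 = $275,996.
Rate = $275,996 / 19,714 units = $14 per unit.
Year 1: 792 × $14 = $11,088. Book value $284,508.
Year 2: 847 × $14 = $11,858. Book value $272,650.
Year 3: 2,200 × $14 = $30,800. Book value $241,850.
Year 4: 1,875 × $14 = $26,250. Book value $215,600.
Year 5: 5,506 × $14 = $77,084. Book value $138,516.
Year 6: 3,756 × $14 = $52,584. Book value $85,932.
Year 7: 4,738 × $14 = $66,332. Book value $19,600.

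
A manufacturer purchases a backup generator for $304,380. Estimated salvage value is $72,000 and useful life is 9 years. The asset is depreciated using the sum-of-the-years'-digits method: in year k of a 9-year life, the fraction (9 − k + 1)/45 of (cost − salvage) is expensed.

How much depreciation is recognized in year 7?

$15,492

Depreciable base = $304,380 − $72,000 = $232,380.
Sum of the years' digits = 9+8+7+6+5+4+3+2+1 = 45.
Year 1: $232,380 × 9/45 = $46,476. Book value $257,904.
Year 2: $232,380 × 8/45 = $41,312. Book value $216,592.
Year 3: $232,380 × 7/45 = $36,148. Book value $180,444.
Year 4: $232,380 × 6/45 = $30,984. Book value $149,460.
Year 5: $232,380 × 5/45 = $25,820. Book value $123,640.
Year 6: $232,380 × 4/45 = $20,656. Book value $102,984.
Year 7: $232,380 × 3/45 = $15,492. Book value $87,492.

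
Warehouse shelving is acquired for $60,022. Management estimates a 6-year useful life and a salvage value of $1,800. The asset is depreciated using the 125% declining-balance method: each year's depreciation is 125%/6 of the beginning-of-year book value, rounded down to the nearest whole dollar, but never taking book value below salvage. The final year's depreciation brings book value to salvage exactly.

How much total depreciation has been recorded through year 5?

$41,356

Depreciable base = $60,022 − $1,800 = $58,222.
Year 1: ⌊$60,022 × 125%/6⌋ = $12,504. Book value $47,518.
Year 2: ⌊$47,518 × 125%/6⌋ = $9,899. Book value $37,619.
Year 3: ⌊$37,619 × 125%/6⌋ = $7,837. Book value $29,782.
Year 4: ⌊$29,782 × 125%/6⌋ = $6,204. Book value $23,578.
Year 5: ⌊$23,578 × 125%/6⌋ = $4,912. Book value $18,666.
Accumulated through year 5 = $60,022 − $18,666 = $41,356.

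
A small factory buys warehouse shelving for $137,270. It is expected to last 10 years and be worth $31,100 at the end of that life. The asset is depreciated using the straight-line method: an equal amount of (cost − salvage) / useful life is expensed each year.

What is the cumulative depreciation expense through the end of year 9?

$95,553

Depreciable base = $137,270 − $31,100 = $106,170.
Annual expense = $106,170 / 10 = $10,617.
End of year 1: book value $126,653.
End of year 2: book value $116,036.
End of year 3: book value $105,419.
End of year 4: book value $94,802.
End of year 5: book value $84,185.
End of year 6: book value $73,568.
End of year 7: book value $62,951.
End of year 8: book value $52,334.
End of year 9: book value $41,717.
Accumulated through year 9 = $137,270 − $41,717 = $95,553.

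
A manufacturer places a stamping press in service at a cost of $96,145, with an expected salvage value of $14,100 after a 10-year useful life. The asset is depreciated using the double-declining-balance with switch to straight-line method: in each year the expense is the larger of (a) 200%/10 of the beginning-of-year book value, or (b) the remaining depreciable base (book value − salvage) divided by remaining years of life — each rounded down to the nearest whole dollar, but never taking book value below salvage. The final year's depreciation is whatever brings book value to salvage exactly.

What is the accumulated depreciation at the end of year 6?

Depreciable base = $96,145 − $14,100 = $82,045.
Year 1: DB = ⌊$96,145 × 200%/10⌋ = $19,229; SL = ⌊$82,045/10⌋ = $8,204 → take DB $19,229. Book value $76,916.
Year 2: DB = ⌊$76,916 × 200%/10⌋ = $15,383; SL = ⌊$62,816/9⌋ = $6,979 → take DB $15,383. Book value $61,533.
Year 3: DB = ⌊$61,533 × 200%/10⌋ = $12,306; SL = ⌊$47,433/8⌋ = $5,929 → take DB $12,306. Book value $49,227.
Year 4: DB = ⌊$49,227 × 200%/10⌋ = $9,845; SL = ⌊$35,127/7⌋ = $5,018 → take DB $9,845. Book value $39,382.
Year 5: DB = ⌊$39,382 × 200%/10⌋ = $7,876; SL = ⌊$25,282/6⌋ = $4,213 → take DB $7,876. Book value $31,506.
Year 6: DB = ⌊$31,506 × 200%/10⌋ = $6,301; SL = ⌊$17,406/5⌋ = $3,481 → take DB $6,301. Book value $25,205.
Accumulated through year 6 = $96,145 − $25,205 = $70,940.

$70,940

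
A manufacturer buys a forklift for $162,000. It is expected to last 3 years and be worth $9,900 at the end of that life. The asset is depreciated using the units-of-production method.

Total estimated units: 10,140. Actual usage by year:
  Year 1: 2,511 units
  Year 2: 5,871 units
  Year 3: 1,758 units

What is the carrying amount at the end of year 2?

Depreciable base = $162,000 − $9,900 = $152,100.
Rate = $152,100 / 10,140 units = $15 per unit.
Year 1: 2,511 × $15 = $37,665. Book value $124,335.
Year 2: 5,871 × $15 = $88,065. Book value $36,270.

$36,270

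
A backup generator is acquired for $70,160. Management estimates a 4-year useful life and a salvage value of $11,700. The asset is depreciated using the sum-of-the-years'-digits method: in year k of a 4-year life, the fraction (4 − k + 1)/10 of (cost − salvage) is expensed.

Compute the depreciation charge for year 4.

Depreciable base = $70,160 − $11,700 = $58,460.
Sum of the years' digits = 4+3+2+1 = 10.
Year 1: $58,460 × 4/10 = $23,384. Book value $46,776.
Year 2: $58,460 × 3/10 = $17,538. Book value $29,238.
Year 3: $58,460 × 2/10 = $11,692. Book value $17,546.
Year 4: $58,460 × 1/10 = $5,846. Book value $11,700.

$5,846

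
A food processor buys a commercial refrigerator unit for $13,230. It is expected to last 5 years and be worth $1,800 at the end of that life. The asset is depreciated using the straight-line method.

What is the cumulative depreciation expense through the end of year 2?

Depreciable base = $13,230 − $1,800 = $11,430.
Annual expense = $11,430 / 5 = $2,286.
End of year 1: book value $10,944.
End of year 2: book value $8,658.
Accumulated through year 2 = $13,230 − $8,658 = $4,572.

$4,572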